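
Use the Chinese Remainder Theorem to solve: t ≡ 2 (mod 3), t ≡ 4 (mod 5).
M = 3 × 5 = 15. M₁ = 5, y₁ ≡ 2 (mod 3). M₂ = 3, y₂ ≡ 2 (mod 5). t = 2×5×2 + 4×3×2 ≡ 14 (mod 15)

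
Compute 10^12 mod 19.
By repeated squaring mod 19: 10^{1}≡10, 10^{2}≡5, 10^{4}≡6, 10^{8}≡17. Then 10^{12} = 10^{8+4} ≡ 17 × 6 ≡ 7 mod 19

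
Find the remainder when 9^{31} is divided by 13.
By Fermat: 9^{12} ≡ 1 (mod 13). 31 = 2×12 + 7. So 9^{31} ≡ 9^{7} ≡ 9 (mod 13)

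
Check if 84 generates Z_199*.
ord_199(84) divides 198. For each prime q|198: 84^{99}≡198, 84^{66}≡106, 84^{18}≡139, none ≡ 1. So 84 has order 198 and is a primitive root mod 199.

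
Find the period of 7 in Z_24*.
Powers of 7 mod 24: 7^1≡7, 7^2≡1. ord_24(7) = 2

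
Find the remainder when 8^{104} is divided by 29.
By Fermat: 8^{28} ≡ 1 (mod 29). 104 = 3×28 + 20. So 8^{104} ≡ 8^{20} ≡ 16 (mod 29)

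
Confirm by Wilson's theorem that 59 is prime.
(58)! mod 59 = 58. Since this equals -1 (mod 59), Wilson confirms 59 is prime.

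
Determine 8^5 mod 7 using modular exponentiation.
By repeated squaring mod 7: 8^{1}≡1, 8^{2}≡1, 8^{4}≡1. Then 8^{5} = 8^{4+1} ≡ 1 × 1 ≡ 1 mod 7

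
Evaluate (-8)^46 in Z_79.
By repeated squaring mod 79: (-8)^{1}≡71, (-8)^{2}≡64, (-8)^{4}≡67, (-8)^{8}≡65, (-8)^{16}≡38, (-8)^{32}≡22. Then (-8)^{46} = (-8)^{32+8+4+2} ≡ 22 × 65 × 67 × 64 ≡ 18 mod 79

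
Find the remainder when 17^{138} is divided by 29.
By Fermat: 17^{28} ≡ 1 (mod 29). 138 = 4×28 + 26. So 17^{138} ≡ 17^{26} ≡ 28 (mod 29)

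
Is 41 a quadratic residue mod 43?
By Euler's criterion: 41^{21} ≡ 1 (mod 43). Since this equals 1, 41 is a QR.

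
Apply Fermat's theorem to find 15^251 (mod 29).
By Fermat: 15^{28} ≡ 1 (mod 29). 251 ≡ 27 (mod 28). So 15^{251} ≡ 15^{27} ≡ 2 (mod 29)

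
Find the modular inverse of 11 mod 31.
Since 31 is prime, by Fermat 11^(-1) ≡ 11^{29} ≡ 17 (mod 31). Verify: 11 × 17 = 187 ≡ 1 (mod 31)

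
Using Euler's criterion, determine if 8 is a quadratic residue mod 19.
By Euler's criterion: 8^{9} ≡ 18 (mod 19). Since this equals -1 (≡ 18), 8 is not a QR.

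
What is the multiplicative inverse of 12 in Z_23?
Since 23 is prime, by Fermat 12^(-1) ≡ 12^{21} ≡ 2 (mod 23). Verify: 12 × 2 = 24 ≡ 1 (mod 23)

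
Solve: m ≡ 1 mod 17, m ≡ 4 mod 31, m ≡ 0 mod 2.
M = 17 × 31 × 2 = 1054. M₁ = 62, y₁ ≡ 14 mod 17. M₂ = 34, y₂ ≡ 21 mod 31. M₃ = 527, y₃ ≡ 1 mod 2. m = 1×62×14 + 4×34×21 + 0×527×1 ≡ 562 mod 1054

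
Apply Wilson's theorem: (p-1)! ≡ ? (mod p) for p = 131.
By Wilson's theorem, (130)! ≡ -1 ≡ 130 mod 131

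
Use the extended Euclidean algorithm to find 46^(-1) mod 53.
Extended GCD: 46(15) + 53(-13) = 1. So 46^(-1) ≡ 15 mod 53. Verify: 46 × 15 = 690 ≡ 1 mod 53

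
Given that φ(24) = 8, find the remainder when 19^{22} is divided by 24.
By Euler: 19^{8} ≡ 1 (mod 24) since gcd(19, 24) = 1. 22 = 2×8 + 6. So 19^{22} ≡ 19^{6} ≡ 1 (mod 24)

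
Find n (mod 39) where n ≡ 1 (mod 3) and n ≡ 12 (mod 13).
M = 3 × 13 = 39. M₁ = 13, y₁ ≡ 1 (mod 3). M₂ = 3, y₂ ≡ 9 (mod 13). n = 1×13×1 + 12×3×9 ≡ 25 (mod 39)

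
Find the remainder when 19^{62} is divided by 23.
By Fermat: 19^{22} ≡ 1 (mod 23). 62 = 2×22 + 18. So 19^{62} ≡ 19^{18} ≡ 8 (mod 23)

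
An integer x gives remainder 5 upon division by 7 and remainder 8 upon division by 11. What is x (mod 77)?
M = 7 × 11 = 77. M₁ = 11, y₁ ≡ 2 (mod 7). M₂ = 7, y₂ ≡ 8 (mod 11). x = 5×11×2 + 8×7×8 ≡ 19 (mod 77)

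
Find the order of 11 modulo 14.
Powers of 11 mod 14: 11^1≡11, 11^2≡9, 11^3≡1. So the order of 11 is 3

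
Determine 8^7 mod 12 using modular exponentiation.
By repeated squaring mod 12: 8^{1}≡8, 8^{2}≡4, 8^{4}≡4. Then 8^{7} = 8^{4+2+1} ≡ 4 × 4 × 8 ≡ 8 mod 12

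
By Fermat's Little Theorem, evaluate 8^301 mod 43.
By Fermat: 8^{42} ≡ 1 mod 43. 301 ≡ 7 mod 42. So 8^{301} ≡ 8^{7} ≡ 42 mod 43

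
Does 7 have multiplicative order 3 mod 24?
Powers of 7 mod 24: 7^1≡7, 7^2≡1. Already 7^2≡1, so the order is 2 < 3. No, the actual order is 2.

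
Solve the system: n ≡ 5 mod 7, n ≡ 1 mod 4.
M = 7 × 4 = 28. M₁ = 4, y₁ ≡ 2 mod 7. M₂ = 7, y₂ ≡ 3 mod 4. n = 5×4×2 + 1×7×3 ≡ 5 mod 28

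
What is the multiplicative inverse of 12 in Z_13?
Since 13 is prime, by Fermat 12^(-1) ≡ 12^{11} ≡ 12 mod 13. Verify: 12 × 12 = 144 ≡ 1 mod 13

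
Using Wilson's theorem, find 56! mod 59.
(58)! = (56)! × (57) × (58) ≡ -1 (mod 59). So (56)! ≡ -1 × [(58)(57)]^(-1) ≡ 29 (mod 59)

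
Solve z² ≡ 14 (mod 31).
The square roots of 14 mod 31 are 18 and 13. Verify: 18² = 324 ≡ 14 (mod 31)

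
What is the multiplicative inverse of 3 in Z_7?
Since 7 is prime, by Fermat 3^(-1) ≡ 3^{5} ≡ 5 (mod 7). Verify: 3 × 5 = 15 ≡ 1 (mod 7)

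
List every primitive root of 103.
There are φ(102) = 32 primitive roots mod 103: {5, 6, 11, 12, 20, 21, 35, 40, 43, 44, 45, 48, 51, 53, 54, 62, 65, 67, 70, 71, 74, 75, 77, 78, 84, 85, 86, 87, 88, 96, 99, 101}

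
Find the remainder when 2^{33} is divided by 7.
By Fermat: 2^{6} ≡ 1 (mod 7). 33 = 5×6 + 3. So 2^{33} ≡ 2^{3} ≡ 1 (mod 7)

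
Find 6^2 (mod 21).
6^{2} = 36 ≡ 15 (mod 21)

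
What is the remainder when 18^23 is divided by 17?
Using Fermat: 18^{16} ≡ 1 mod 17. 23 ≡ 7 mod 16. So 18^{23} ≡ 18^{7} ≡ 1 mod 17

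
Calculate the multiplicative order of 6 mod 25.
Powers of 6 mod 25: 6^1≡6, 6^2≡11, 6^3≡16, 6^4≡21, 6^5≡1. So the order of 6 is 5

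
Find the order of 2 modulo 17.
Powers of 2 mod 17: 2^1≡2, 2^2≡4, 2^3≡8, 2^4≡16, 2^5≡15, 2^6≡13, 2^7≡9, 2^8≡1. So the order of 2 is 8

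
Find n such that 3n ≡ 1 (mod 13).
Since 13 is prime, by Fermat 3^(-1) ≡ 3^{11} ≡ 9 (mod 13). Verify: 3 × 9 = 27 ≡ 1 (mod 13)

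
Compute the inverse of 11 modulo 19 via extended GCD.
Extended GCD: 11(7) + 19(-4) = 1. So 11^(-1) ≡ 7 (mod 19). Verify: 11 × 7 = 77 ≡ 1 (mod 19)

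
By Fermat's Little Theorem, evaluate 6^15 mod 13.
By Fermat: 6^{12} ≡ 1 mod 13. So 6^{15} = 6^{12} · 6^{3} ≡ 6^{3} ≡ 8 mod 13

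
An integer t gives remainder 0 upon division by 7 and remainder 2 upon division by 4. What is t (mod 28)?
M = 7 × 4 = 28. M₁ = 4, y₁ ≡ 2 (mod 7). M₂ = 7, y₂ ≡ 3 (mod 4). t = 0×4×2 + 2×7×3 ≡ 14 (mod 28)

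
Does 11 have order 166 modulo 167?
11^{83} ≡ 1 (mod 167) and 83 < 166, so ord_167(11) = 83 ≠ 166 and 11 is not a primitive root.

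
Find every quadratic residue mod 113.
QRs mod 113: {1, 2, 4, 7, 8, 9, 11, 13, 14, 15, 16, 18, 22, 25, 26, 28, 30, 31, 32, 36, 41, 44, 49, 50, 51, 52, 53, 56, 57, 60, 61, 62, 63, 64, 69, 72, 77, 81, 82, 83, 85, 87, 88, 91, 95, 97, 98, 99, 100, 102, 104, 105, 106, 109, 111, 112}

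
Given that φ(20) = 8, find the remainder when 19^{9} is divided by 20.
By Euler: 19^{8} ≡ 1 (mod 20) since gcd(19, 20) = 1. 9 = 1×8 + 1. So 19^{9} ≡ 19^{1} ≡ 19 (mod 20)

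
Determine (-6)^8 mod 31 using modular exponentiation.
By repeated squaring (mod 31): (-6)^{1}≡25, (-6)^{2}≡5, (-6)^{4}≡25, (-6)^{8}≡5. So (-6)^{8} ≡ 5 (mod 31)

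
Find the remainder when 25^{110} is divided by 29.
By Fermat: 25^{28} ≡ 1 mod 29. 110 = 3×28 + 26. So 25^{110} ≡ 25^{26} ≡ 20 mod 29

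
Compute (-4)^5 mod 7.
By repeated squaring (mod 7): (-4)^{1}≡3, (-4)^{2}≡2, (-4)^{4}≡4. Then (-4)^{5} = (-4)^{4+1} ≡ 4 × 3 ≡ 5 (mod 7)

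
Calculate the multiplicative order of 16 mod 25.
Powers of 16 mod 25: 16^1≡16, 16^2≡6, 16^3≡21, 16^4≡11, 16^5≡1. ord_25(16) = 5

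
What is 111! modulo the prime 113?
(112)! = (111)! × (112) ≡ -1 (mod 113). So (111)! ≡ -1 × (112)^(-1) ≡ (-1)×(-1) = 1 (mod 113)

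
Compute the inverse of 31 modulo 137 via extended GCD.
Extended GCD: 31(-53) + 137(12) = 1. So 31^(-1) ≡ -53 ≡ 84 mod 137. Verify: 31 × 84 = 2604 ≡ 1 mod 137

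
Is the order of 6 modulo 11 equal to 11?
Powers of 6 mod 11: 6^1≡6, 6^2≡3, 6^3≡7, 6^4≡9, 6^5≡10, 6^6≡5, 6^7≡8, 6^8≡4, 6^9≡2, 6^10≡1. Already 6^10≡1, so the order is 10 < 11. No, the actual order is 10.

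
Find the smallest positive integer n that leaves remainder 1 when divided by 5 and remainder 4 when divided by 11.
M = 5 × 11 = 55. M₁ = 11, y₁ ≡ 1 (mod 5). M₂ = 5, y₂ ≡ 9 (mod 11). n = 1×11×1 + 4×5×9 ≡ 26 (mod 55)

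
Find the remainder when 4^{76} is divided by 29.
By Fermat: 4^{28} ≡ 1 (mod 29). 76 = 2×28 + 20. So 4^{76} ≡ 4^{20} ≡ 7 (mod 29)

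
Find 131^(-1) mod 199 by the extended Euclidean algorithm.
Extended GCD: 131(79) + 199(-52) = 1. So 131^(-1) ≡ 79 mod 199. Verify: 131 × 79 = 10349 ≡ 1 mod 199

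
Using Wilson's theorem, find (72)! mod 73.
By Wilson's theorem, (72)! ≡ -1 ≡ 72 (mod 73)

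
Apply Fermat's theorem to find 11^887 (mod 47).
By Fermat: 11^{46} ≡ 1 (mod 47). 887 ≡ 13 (mod 46). So 11^{887} ≡ 11^{13} ≡ 19 (mod 47)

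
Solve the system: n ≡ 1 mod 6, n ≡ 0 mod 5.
M = 6 × 5 = 30. M₁ = 5, y₁ ≡ 5 mod 6. M₂ = 6, y₂ ≡ 1 mod 5. n = 1×5×5 + 0×6×1 ≡ 25 mod 30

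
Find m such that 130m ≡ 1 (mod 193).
Since 193 is prime, by Fermat 130^(-1) ≡ 130^{191} ≡ 49 (mod 193). Verify: 130 × 49 = 6370 ≡ 1 (mod 193)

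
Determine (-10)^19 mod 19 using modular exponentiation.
Using Fermat: (-10)^{18} ≡ 1 (mod 19). 19 ≡ 1 (mod 18). So (-10)^{19} ≡ (-10)^{1} ≡ 9 (mod 19)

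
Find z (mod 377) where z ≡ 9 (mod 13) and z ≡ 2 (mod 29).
M = 13 × 29 = 377. M₁ = 29, y₁ ≡ 9 (mod 13). M₂ = 13, y₂ ≡ 9 (mod 29). z = 9×29×9 + 2×13×9 ≡ 321 (mod 377)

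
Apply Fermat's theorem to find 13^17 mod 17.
By Fermat: 13^{16} ≡ 1 mod 17. So 13^{17} = 13^{16} · 13^{1} ≡ 13^{1} ≡ 13 mod 17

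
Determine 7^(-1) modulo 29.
Since 29 is prime, by Fermat 7^(-1) ≡ 7^{27} ≡ 25 mod 29. Verify: 7 × 25 = 175 ≡ 1 mod 29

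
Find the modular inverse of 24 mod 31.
Since 31 is prime, by Fermat 24^(-1) ≡ 24^{29} ≡ 22 (mod 31). Verify: 24 × 22 = 528 ≡ 1 (mod 31)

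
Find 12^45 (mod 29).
Using Fermat: 12^{28} ≡ 1 (mod 29). 45 ≡ 17 (mod 28). So 12^{45} ≡ 12^{17} ≡ 12 (mod 29)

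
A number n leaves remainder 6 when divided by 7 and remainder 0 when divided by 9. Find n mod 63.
M = 7 × 9 = 63. M₁ = 9, y₁ ≡ 4 mod 7. M₂ = 7, y₂ ≡ 4 mod 9. n = 6×9×4 + 0×7×4 ≡ 27 mod 63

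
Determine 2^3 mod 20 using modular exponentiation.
2^{3} = 8 ≡ 8 (mod 20)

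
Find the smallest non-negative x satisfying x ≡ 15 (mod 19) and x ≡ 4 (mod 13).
M = 19 × 13 = 247. M₁ = 13, y₁ ≡ 3 (mod 19). M₂ = 19, y₂ ≡ 11 (mod 13). x = 15×13×3 + 4×19×11 ≡ 186 (mod 247)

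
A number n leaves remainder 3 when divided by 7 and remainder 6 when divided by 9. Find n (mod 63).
M = 7 × 9 = 63. M₁ = 9, y₁ ≡ 4 (mod 7). M₂ = 7, y₂ ≡ 4 (mod 9). n = 3×9×4 + 6×7×4 ≡ 24 (mod 63)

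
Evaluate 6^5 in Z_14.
By repeated squaring mod 14: 6^{1}≡6, 6^{2}≡8, 6^{4}≡8. Then 6^{5} = 6^{4+1} ≡ 8 × 6 ≡ 6 mod 14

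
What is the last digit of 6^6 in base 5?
Using Fermat: 6^{4} ≡ 1 mod 5. 6 ≡ 2 mod 4. So 6^{6} ≡ 6^{2} ≡ 1 mod 5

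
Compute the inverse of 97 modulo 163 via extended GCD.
Extended GCD: 97(-42) + 163(25) = 1. So 97^(-1) ≡ -42 ≡ 121 (mod 163). Verify: 97 × 121 = 11737 ≡ 1 (mod 163)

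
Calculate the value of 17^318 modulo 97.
Using Fermat: 17^{96} ≡ 1 (mod 97). 318 ≡ 30 (mod 96). So 17^{318} ≡ 17^{30} ≡ 18 (mod 97)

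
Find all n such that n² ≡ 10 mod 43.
The square roots of 10 mod 43 are 15 and 28. Verify: 15² = 225 ≡ 10 mod 43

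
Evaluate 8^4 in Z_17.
8^{4} = 4096 ≡ 16 (mod 17)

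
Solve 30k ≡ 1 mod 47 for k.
Since 47 is prime, by Fermat 30^(-1) ≡ 30^{45} ≡ 11 mod 47. Verify: 30 × 11 = 330 ≡ 1 mod 47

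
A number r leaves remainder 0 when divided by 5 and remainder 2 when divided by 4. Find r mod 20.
M = 5 × 4 = 20. M₁ = 4, y₁ ≡ 4 mod 5. M₂ = 5, y₂ ≡ 1 mod 4. r = 0×4×4 + 2×5×1 ≡ 10 mod 20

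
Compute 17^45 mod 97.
By repeated squaring (mod 97): 17^{1}≡17, 17^{2}≡95, 17^{4}≡4, 17^{8}≡16, 17^{16}≡62, 17^{32}≡61. Then 17^{45} = 17^{32+8+4+1} ≡ 61 × 16 × 4 × 17 ≡ 20 (mod 97)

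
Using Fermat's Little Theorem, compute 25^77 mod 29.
By Fermat: 25^{28} ≡ 1 mod 29. 77 = 2×28 + 21. So 25^{77} ≡ 25^{21} ≡ 1 mod 29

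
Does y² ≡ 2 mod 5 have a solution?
By Euler's criterion: 2^{2} ≡ 4 mod 5. Since this equals -1 (≡ 4), 2 is not a QR.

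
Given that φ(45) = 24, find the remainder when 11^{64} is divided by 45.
By Euler: 11^{24} ≡ 1 mod 45 since gcd(11, 45) = 1. 64 = 2×24 + 16. So 11^{64} ≡ 11^{16} ≡ 16 mod 45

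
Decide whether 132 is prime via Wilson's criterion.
(131)! mod 132 = 0. Since 0 ≢ -1 mod 132, 132 is not prime.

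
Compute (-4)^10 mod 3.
Using Fermat: (-4)^{2} ≡ 1 (mod 3). 10 ≡ 0 (mod 2). So (-4)^{10} ≡ (-4)^{0} ≡ 1 (mod 3)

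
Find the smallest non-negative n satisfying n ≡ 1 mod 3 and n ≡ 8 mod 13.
M = 3 × 13 = 39. M₁ = 13, y₁ ≡ 1 mod 3. M₂ = 3, y₂ ≡ 9 mod 13. n = 1×13×1 + 8×3×9 ≡ 34 mod 39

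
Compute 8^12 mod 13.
Using Fermat: 8^{12} ≡ 1 mod 13. 12 ≡ 0 mod 12. So 8^{12} ≡ 8^{0} ≡ 1 mod 13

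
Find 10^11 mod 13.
By repeated squaring mod 13: 10^{1}≡10, 10^{2}≡9, 10^{4}≡3, 10^{8}≡9. Then 10^{11} = 10^{8+2+1} ≡ 9 × 9 × 10 ≡ 4 mod 13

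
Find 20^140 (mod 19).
Using Fermat: 20^{18} ≡ 1 (mod 19). 140 ≡ 14 (mod 18). So 20^{140} ≡ 20^{14} ≡ 1 (mod 19)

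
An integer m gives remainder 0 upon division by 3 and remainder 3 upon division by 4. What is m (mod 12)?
M = 3 × 4 = 12. M₁ = 4, y₁ ≡ 1 (mod 3). M₂ = 3, y₂ ≡ 3 (mod 4). m = 0×4×1 + 3×3×3 ≡ 3 (mod 12)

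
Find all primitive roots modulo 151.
There are φ(150) = 40 primitive roots mod 151: {6, 7, 12, 13, 14, 15, 30, 35, 48, 51, 52, 54, 56, 61, 63, 71, 77, 82, 89, 93, 96, 102, 104, 106, 108, 109, 111, 112, 114, 115, 117, 120, 126, 129, 130, 133, 134, 140, 141, 146}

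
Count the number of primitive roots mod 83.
There are φ(83-1) = φ(82) = 40 primitive roots modulo 83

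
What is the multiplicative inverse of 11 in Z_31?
Since 31 is prime, by Fermat 11^(-1) ≡ 11^{29} ≡ 17 (mod 31). Verify: 11 × 17 = 187 ≡ 1 (mod 31)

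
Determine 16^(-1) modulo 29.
Since 29 is prime, by Fermat 16^(-1) ≡ 16^{27} ≡ 20 mod 29. Verify: 16 × 20 = 320 ≡ 1 mod 29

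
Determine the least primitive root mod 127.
g = 3. Powers: [3, 9, 27, 81, 116, 94, 28, 84, 125, ...] generates all 126 non-zero residues.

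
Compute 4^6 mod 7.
Using Fermat: 4^{6} ≡ 1 (mod 7). 6 ≡ 0 (mod 6). So 4^{6} ≡ 4^{0} ≡ 1 (mod 7)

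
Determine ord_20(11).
Powers of 11 mod 20: 11^1≡11, 11^2≡1. Order = 2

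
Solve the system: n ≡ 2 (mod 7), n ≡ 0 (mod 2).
M = 7 × 2 = 14. M₁ = 2, y₁ ≡ 4 (mod 7). M₂ = 7, y₂ ≡ 1 (mod 2). n = 2×2×4 + 0×7×1 ≡ 2 (mod 14)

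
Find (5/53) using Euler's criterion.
(5/53) = 5^{26} mod 53 = -1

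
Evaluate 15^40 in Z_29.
Using Fermat: 15^{28} ≡ 1 (mod 29). 40 ≡ 12 (mod 28). So 15^{40} ≡ 15^{12} ≡ 25 (mod 29)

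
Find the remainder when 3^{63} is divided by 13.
By Fermat: 3^{12} ≡ 1 (mod 13). 63 = 5×12 + 3. So 3^{63} ≡ 3^{3} ≡ 1 (mod 13)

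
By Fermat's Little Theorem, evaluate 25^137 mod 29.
By Fermat: 25^{28} ≡ 1 (mod 29). 137 = 4×28 + 25. So 25^{137} ≡ 25^{25} ≡ 24 (mod 29)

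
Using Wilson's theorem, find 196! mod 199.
(198)! = (196)! × (197) × (198) ≡ -1 mod 199. So (196)! ≡ -1 × [(198)(197)]^(-1) ≡ 99 mod 199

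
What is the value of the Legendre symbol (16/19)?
(16/19) = 16^{9} mod 19 = 1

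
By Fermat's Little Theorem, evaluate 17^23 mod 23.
By Fermat: 17^{22} ≡ 1 (mod 23). So 17^{23} = 17^{22} · 17^{1} ≡ 17^{1} ≡ 17 (mod 23)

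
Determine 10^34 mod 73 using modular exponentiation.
By repeated squaring (mod 73): 10^{1}≡10, 10^{2}≡27, 10^{4}≡72, 10^{8}≡1, 10^{16}≡1, 10^{32}≡1. Then 10^{34} = 10^{32+2} ≡ 1 × 27 ≡ 27 (mod 73)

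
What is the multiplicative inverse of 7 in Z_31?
Since 31 is prime, by Fermat 7^(-1) ≡ 7^{29} ≡ 9 mod 31. Verify: 7 × 9 = 63 ≡ 1 mod 31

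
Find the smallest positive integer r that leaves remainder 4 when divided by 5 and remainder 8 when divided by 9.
M = 5 × 9 = 45. M₁ = 9, y₁ ≡ 4 (mod 5). M₂ = 5, y₂ ≡ 2 (mod 9). r = 4×9×4 + 8×5×2 ≡ 44 (mod 45)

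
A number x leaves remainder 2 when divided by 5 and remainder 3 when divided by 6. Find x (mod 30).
M = 5 × 6 = 30. M₁ = 6, y₁ ≡ 1 (mod 5). M₂ = 5, y₂ ≡ 5 (mod 6). x = 2×6×1 + 3×5×5 ≡ 27 (mod 30)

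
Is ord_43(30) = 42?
Powers of 30 mod 43: 30^1≡30, 30^2≡40, 30^3≡39, 30^4≡9, 30^5≡12, 30^6≡16, 30^7≡7, 30^8≡38, 30^9≡22, 30^10≡15, 30^11≡20, 30^12≡41, 30^13≡26, 30^14≡6, 30^15≡8, 30^16≡25, 30^17≡19, 30^18≡11, 30^19≡29, 30^20≡10, 30^21≡42, 30^22≡13, 30^23≡3, 30^24≡4, 30^25≡34, 30^26≡31, 30^27≡27, 30^28≡36, 30^29≡5, 30^30≡21, 30^31≡28, 30^32≡23, 30^33≡2, 30^34≡17, 30^35≡37, 30^36≡35, 30^37≡18, 30^38≡24, 30^39≡32, 30^40≡14, 30^41≡33, 30^42≡1. First k with 30^k≡1 is k=42. Yes, ord_43(30) = 42.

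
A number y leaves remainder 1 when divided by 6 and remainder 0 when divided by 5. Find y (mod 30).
M = 6 × 5 = 30. M₁ = 5, y₁ ≡ 5 (mod 6). M₂ = 6, y₂ ≡ 1 (mod 5). y = 1×5×5 + 0×6×1 ≡ 25 (mod 30)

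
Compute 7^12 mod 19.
By repeated squaring (mod 19): 7^{1}≡7, 7^{2}≡11, 7^{4}≡7, 7^{8}≡11. Then 7^{12} = 7^{8+4} ≡ 11 × 7 ≡ 1 (mod 19)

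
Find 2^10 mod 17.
By repeated squaring mod 17: 2^{1}≡2, 2^{2}≡4, 2^{4}≡16, 2^{8}≡1. Then 2^{10} = 2^{8+2} ≡ 1 × 4 ≡ 4 mod 17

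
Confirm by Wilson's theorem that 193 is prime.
(192)! mod 193 = 192. Since this equals -1 mod 193, Wilson confirms 193 is prime.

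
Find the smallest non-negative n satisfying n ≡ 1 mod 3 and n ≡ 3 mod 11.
M = 3 × 11 = 33. M₁ = 11, y₁ ≡ 2 mod 3. M₂ = 3, y₂ ≡ 4 mod 11. n = 1×11×2 + 3×3×4 ≡ 25 mod 33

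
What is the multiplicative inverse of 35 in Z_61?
Since 61 is prime, by Fermat 35^(-1) ≡ 35^{59} ≡ 7 (mod 61). Verify: 35 × 7 = 245 ≡ 1 (mod 61)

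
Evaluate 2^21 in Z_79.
By repeated squaring (mod 79): 2^{1}≡2, 2^{2}≡4, 2^{4}≡16, 2^{8}≡19, 2^{16}≡45. Then 2^{21} = 2^{16+4+1} ≡ 45 × 16 × 2 ≡ 18 (mod 79)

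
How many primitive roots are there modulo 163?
There are φ(163-1) = φ(162) = 54 primitive roots modulo 163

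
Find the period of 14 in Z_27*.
Powers of 14 mod 27: 14^1≡14, 14^2≡7, 14^3≡17, 14^4≡22, 14^5≡11, 14^6≡19, 14^7≡23, 14^8≡25, 14^9≡26, 14^10≡13, 14^11≡20, 14^12≡10, 14^13≡5, 14^14≡16, 14^15≡8, 14^16≡4, 14^17≡2, 14^18≡1. ord_27(14) = 18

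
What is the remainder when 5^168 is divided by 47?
Using Fermat: 5^{46} ≡ 1 (mod 47). 168 ≡ 30 (mod 46). So 5^{168} ≡ 5^{30} ≡ 36 (mod 47)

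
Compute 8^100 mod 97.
Using Fermat: 8^{96} ≡ 1 mod 97. 100 ≡ 4 mod 96. So 8^{100} ≡ 8^{4} ≡ 22 mod 97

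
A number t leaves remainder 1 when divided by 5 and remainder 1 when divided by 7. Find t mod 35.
M = 5 × 7 = 35. M₁ = 7, y₁ ≡ 3 mod 5. M₂ = 5, y₂ ≡ 3 mod 7. t = 1×7×3 + 1×5×3 ≡ 1 mod 35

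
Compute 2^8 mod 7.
Using Fermat: 2^{6} ≡ 1 mod 7. 8 ≡ 2 mod 6. So 2^{8} ≡ 2^{2} ≡ 4 mod 7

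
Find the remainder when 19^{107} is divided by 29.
By Fermat: 19^{28} ≡ 1 (mod 29). 107 = 3×28 + 23. So 19^{107} ≡ 19^{23} ≡ 18 (mod 29)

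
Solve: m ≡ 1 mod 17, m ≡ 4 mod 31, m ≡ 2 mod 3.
M = 17 × 31 × 3 = 1581. M₁ = 93, y₁ ≡ 15 mod 17. M₂ = 51, y₂ ≡ 14 mod 31. M₃ = 527, y₃ ≡ 2 mod 3. m = 1×93×15 + 4×51×14 + 2×527×2 ≡ 35 mod 1581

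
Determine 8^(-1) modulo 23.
Since 23 is prime, by Fermat 8^(-1) ≡ 8^{21} ≡ 3 mod 23. Verify: 8 × 3 = 24 ≡ 1 mod 23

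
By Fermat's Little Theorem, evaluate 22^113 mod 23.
By Fermat: 22^{22} ≡ 1 mod 23. 113 = 5×22 + 3. So 22^{113} ≡ 22^{3} ≡ 22 mod 23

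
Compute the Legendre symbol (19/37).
(19/37) = 19^{18} mod 37 = -1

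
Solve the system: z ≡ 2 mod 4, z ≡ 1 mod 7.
M = 4 × 7 = 28. M₁ = 7, y₁ ≡ 3 mod 4. M₂ = 4, y₂ ≡ 2 mod 7. z = 2×7×3 + 1×4×2 ≡ 22 mod 28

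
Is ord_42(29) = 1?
Powers of 29 mod 42: 29^1≡29, 29^2≡1. 29^1≡29≢1, so ord ≠ 1. No, the actual order is 2.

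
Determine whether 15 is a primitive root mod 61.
15^{15} ≡ 1 mod 61 and 15 < 60, so ord_61(15) = 15 ≠ 60 and 15 is not a primitive root.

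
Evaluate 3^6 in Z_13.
By repeated squaring (mod 13): 3^{1}≡3, 3^{2}≡9, 3^{4}≡3. Then 3^{6} = 3^{4+2} ≡ 3 × 9 ≡ 1 (mod 13)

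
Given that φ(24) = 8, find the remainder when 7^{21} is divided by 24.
By Euler: 7^{8} ≡ 1 (mod 24) since gcd(7, 24) = 1. 21 = 2×8 + 5. So 7^{21} ≡ 7^{5} ≡ 7 (mod 24)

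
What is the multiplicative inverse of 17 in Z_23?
Since 23 is prime, by Fermat 17^(-1) ≡ 17^{21} ≡ 19 (mod 23). Verify: 17 × 19 = 323 ≡ 1 (mod 23)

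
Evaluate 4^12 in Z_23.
By repeated squaring mod 23: 4^{1}≡4, 4^{2}≡16, 4^{4}≡3, 4^{8}≡9. Then 4^{12} = 4^{8+4} ≡ 9 × 3 ≡ 4 mod 23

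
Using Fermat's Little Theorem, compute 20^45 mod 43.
By Fermat: 20^{42} ≡ 1 (mod 43). So 20^{45} = 20^{42} · 20^{3} ≡ 20^{3} ≡ 2 (mod 43)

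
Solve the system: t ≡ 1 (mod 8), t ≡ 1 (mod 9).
M = 8 × 9 = 72. M₁ = 9, y₁ ≡ 1 (mod 8). M₂ = 8, y₂ ≡ 8 (mod 9). t = 1×9×1 + 1×8×8 ≡ 1 (mod 72)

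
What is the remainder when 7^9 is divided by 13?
By repeated squaring (mod 13): 7^{1}≡7, 7^{2}≡10, 7^{4}≡9, 7^{8}≡3. Then 7^{9} = 7^{8+1} ≡ 3 × 7 ≡ 8 (mod 13)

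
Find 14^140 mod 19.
Using Fermat: 14^{18} ≡ 1 mod 19. 140 ≡ 14 mod 18. So 14^{140} ≡ 14^{14} ≡ 9 mod 19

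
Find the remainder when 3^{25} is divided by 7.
By Fermat: 3^{6} ≡ 1 mod 7. 25 = 4×6 + 1. So 3^{25} ≡ 3^{1} ≡ 3 mod 7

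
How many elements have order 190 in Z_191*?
Number of primitive roots mod 191 = φ(p-1) = φ(190) = 72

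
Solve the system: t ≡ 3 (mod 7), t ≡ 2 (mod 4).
M = 7 × 4 = 28. M₁ = 4, y₁ ≡ 2 (mod 7). M₂ = 7, y₂ ≡ 3 (mod 4). t = 3×4×2 + 2×7×3 ≡ 10 (mod 28)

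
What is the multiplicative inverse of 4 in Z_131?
Since 131 is prime, by Fermat 4^(-1) ≡ 4^{129} ≡ 33 mod 131. Verify: 4 × 33 = 132 ≡ 1 mod 131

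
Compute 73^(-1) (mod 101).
Since 101 is prime, by Fermat 73^(-1) ≡ 73^{99} ≡ 18 (mod 101). Verify: 73 × 18 = 1314 ≡ 1 (mod 101)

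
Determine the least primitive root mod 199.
g = 3. For each prime q|198: 3^{99}≡198, 3^{66}≡106, 3^{18}≡125, none ≡ 1, so ord_199(3) = 198 and 3 is a primitive root.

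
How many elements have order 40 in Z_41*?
Number of primitive roots mod 41 = φ(p-1) = φ(40) = 16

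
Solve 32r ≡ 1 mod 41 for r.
Since 41 is prime, by Fermat 32^(-1) ≡ 32^{39} ≡ 9 mod 41. Verify: 32 × 9 = 288 ≡ 1 mod 41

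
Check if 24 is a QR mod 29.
By Euler's criterion: 24^{14} ≡ 1 mod 29. Since this equals 1, 24 is a QR.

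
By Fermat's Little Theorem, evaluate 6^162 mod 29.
By Fermat: 6^{28} ≡ 1 (mod 29). 162 = 5×28 + 22. So 6^{162} ≡ 6^{22} ≡ 23 (mod 29)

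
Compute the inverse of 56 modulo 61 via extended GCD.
Extended GCD: 56(12) + 61(-11) = 1. So 56^(-1) ≡ 12 (mod 61). Verify: 56 × 12 = 672 ≡ 1 (mod 61)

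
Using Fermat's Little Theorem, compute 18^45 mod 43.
By Fermat: 18^{42} ≡ 1 mod 43. So 18^{45} = 18^{42} · 18^{3} ≡ 18^{3} ≡ 27 mod 43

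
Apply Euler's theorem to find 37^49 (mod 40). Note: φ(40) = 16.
By Euler: 37^{16} ≡ 1 (mod 40) since gcd(37, 40) = 1. 49 = 3×16 + 1. So 37^{49} ≡ 37^{1} ≡ 37 (mod 40)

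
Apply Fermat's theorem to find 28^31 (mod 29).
By Fermat: 28^{28} ≡ 1 (mod 29). So 28^{31} = 28^{28} · 28^{3} ≡ 28^{3} ≡ 28 (mod 29)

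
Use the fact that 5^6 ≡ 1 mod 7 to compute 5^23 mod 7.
By Fermat: 5^{6} ≡ 1 mod 7. 23 = 3×6 + 5. So 5^{23} ≡ 5^{5} ≡ 3 mod 7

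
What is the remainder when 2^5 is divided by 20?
By repeated squaring (mod 20): 2^{1}≡2, 2^{2}≡4, 2^{4}≡16. Then 2^{5} = 2^{4+1} ≡ 16 × 2 ≡ 12 (mod 20)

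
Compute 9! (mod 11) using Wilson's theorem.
(10)! = (9)! × (10) ≡ -1 (mod 11). So (9)! ≡ -1 × (10)^(-1) ≡ (-1)×(-1) = 1 (mod 11)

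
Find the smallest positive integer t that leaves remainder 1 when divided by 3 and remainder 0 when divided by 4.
M = 3 × 4 = 12. M₁ = 4, y₁ ≡ 1 (mod 3). M₂ = 3, y₂ ≡ 3 (mod 4). t = 1×4×1 + 0×3×3 ≡ 4 (mod 12)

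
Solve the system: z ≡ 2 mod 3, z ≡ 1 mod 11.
M = 3 × 11 = 33. M₁ = 11, y₁ ≡ 2 mod 3. M₂ = 3, y₂ ≡ 4 mod 11. z = 2×11×2 + 1×3×4 ≡ 23 mod 33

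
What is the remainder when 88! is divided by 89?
By Wilson's theorem, (88)! ≡ -1 ≡ 88 mod 89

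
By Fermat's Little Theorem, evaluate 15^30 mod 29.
By Fermat: 15^{28} ≡ 1 (mod 29). So 15^{30} = 15^{28} · 15^{2} ≡ 15^{2} ≡ 22 (mod 29)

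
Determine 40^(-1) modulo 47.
Since 47 is prime, by Fermat 40^(-1) ≡ 40^{45} ≡ 20 mod 47. Verify: 40 × 20 = 800 ≡ 1 mod 47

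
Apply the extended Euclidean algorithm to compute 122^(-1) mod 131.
Extended GCD: 122(29) + 131(-27) = 1. So 122^(-1) ≡ 29 (mod 131). Verify: 122 × 29 = 3538 ≡ 1 (mod 131)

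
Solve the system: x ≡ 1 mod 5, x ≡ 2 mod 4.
M = 5 × 4 = 20. M₁ = 4, y₁ ≡ 4 mod 5. M₂ = 5, y₂ ≡ 1 mod 4. x = 1×4×4 + 2×5×1 ≡ 6 mod 20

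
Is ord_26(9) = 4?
Powers of 9 mod 26: 9^1≡9, 9^2≡3, 9^3≡1. Already 9^3≡1, so the order is 3 < 4. No, the actual order is 3.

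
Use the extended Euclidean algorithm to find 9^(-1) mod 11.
Extended GCD: 9(5) + 11(-4) = 1. So 9^(-1) ≡ 5 mod 11. Verify: 9 × 5 = 45 ≡ 1 mod 11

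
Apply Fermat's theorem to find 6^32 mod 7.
By Fermat: 6^{6} ≡ 1 mod 7. 32 = 5×6 + 2. So 6^{32} ≡ 6^{2} ≡ 1 mod 7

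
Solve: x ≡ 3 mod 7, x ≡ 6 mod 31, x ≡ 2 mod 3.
M = 7 × 31 × 3 = 651. M₁ = 93, y₁ ≡ 4 mod 7. M₂ = 21, y₂ ≡ 3 mod 31. M₃ = 217, y₃ ≡ 1 mod 3. x = 3×93×4 + 6×21×3 + 2×217×1 ≡ 626 mod 651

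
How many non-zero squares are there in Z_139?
The squaring map on Z_139* is 2-to-1, so there are (138)/2 = 69 QRs.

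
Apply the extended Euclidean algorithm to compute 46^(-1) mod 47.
Extended GCD: 46(-1) + 47(1) = 1. So 46^(-1) ≡ -1 ≡ 46 (mod 47). Verify: 46 × 46 = 2116 ≡ 1 (mod 47)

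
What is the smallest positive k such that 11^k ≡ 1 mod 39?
Powers of 11 mod 39: 11^1≡11, 11^2≡4, 11^3≡5, 11^4≡16, 11^5≡20, 11^6≡25, 11^7≡2, 11^8≡22, 11^9≡8, 11^10≡10, 11^11≡32, 11^12≡1. So the order of 11 is 12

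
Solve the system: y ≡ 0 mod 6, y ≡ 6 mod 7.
M = 6 × 7 = 42. M₁ = 7, y₁ ≡ 1 mod 6. M₂ = 6, y₂ ≡ 6 mod 7. y = 0×7×1 + 6×6×6 ≡ 6 mod 42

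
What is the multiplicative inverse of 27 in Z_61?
Since 61 is prime, by Fermat 27^(-1) ≡ 27^{59} ≡ 52 (mod 61). Verify: 27 × 52 = 1404 ≡ 1 (mod 61)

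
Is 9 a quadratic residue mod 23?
By Euler's criterion: 9^{11} ≡ 1 mod 23. Since this equals 1, 9 is a QR.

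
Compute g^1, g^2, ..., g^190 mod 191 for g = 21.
21^1, 21^2, ..., 21^{190} mod 191: [21, 59, 93, 43, 139, 54, 179, 130, 56, 30, 57, 51, 116, 144, 159, 92, 22, 80, 152, 136, 182, 2, 42, 118, 186, 86, 87, 108, 167, 69, 112, 60, 114, 102, 41, 97, 127, 184, 44, 160, 113, 81, 173, 4, 84, 45, 181, 172, 174, 25, 143, 138, 33, 120, 37, 13, 82, 3, 63, 177, 88, 129, 35, 162, 155, 8, 168, 90, 171, 153, 157, 50, 95, 85, 66, 49, 74, 26, 164, 6, 126, 163, 176, 67, 70, 133, 119, 16, 145, 180, 151, 115, 123, 100, 190, 170, 132, 98, 148, 52, 137, 12, 61, 135, 161, 134, 140, 75, 47, 32, 99, 169, 111, 39, 55, 9, 189, 149, 73, 5, 105, 104, 83, 24, 122, 79, 131, 77, 89, 150, 94, 64, 7, 147, 31, 78, 110, 18, 187, 107, 146, 10, 19, 17, 166, 48, 53, 158, 71, 154, 178, 109, 188, 128, 14, 103, 62, 156, 29, 36, 183, 23, 101, 20, 38, 34, 141, 96, 106, 125, 142, 117, 165, 27, 185, 65, 28, 15, 124, 121, 58, 72, 175, 46, 11, 40, 76, 68, 91, 1]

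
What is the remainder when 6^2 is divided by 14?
6^{2} = 36 ≡ 8 (mod 14)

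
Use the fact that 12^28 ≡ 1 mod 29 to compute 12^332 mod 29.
By Fermat: 12^{28} ≡ 1 mod 29. 332 ≡ 24 mod 28. So 12^{332} ≡ 12^{24} ≡ 1 mod 29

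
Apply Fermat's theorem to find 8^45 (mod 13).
By Fermat: 8^{12} ≡ 1 (mod 13). 45 = 3×12 + 9. So 8^{45} ≡ 8^{9} ≡ 8 (mod 13)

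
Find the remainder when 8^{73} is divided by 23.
By Fermat: 8^{22} ≡ 1 (mod 23). 73 = 3×22 + 7. So 8^{73} ≡ 8^{7} ≡ 12 (mod 23)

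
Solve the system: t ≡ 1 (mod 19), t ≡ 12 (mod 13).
M = 19 × 13 = 247. M₁ = 13, y₁ ≡ 3 (mod 19). M₂ = 19, y₂ ≡ 11 (mod 13). t = 1×13×3 + 12×19×11 ≡ 77 (mod 247)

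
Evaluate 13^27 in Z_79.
By repeated squaring mod 79: 13^{1}≡13, 13^{2}≡11, 13^{4}≡42, 13^{8}≡26, 13^{16}≡44. Then 13^{27} = 13^{16+8+2+1} ≡ 44 × 26 × 11 × 13 ≡ 62 mod 79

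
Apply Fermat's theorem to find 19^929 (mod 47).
By Fermat: 19^{46} ≡ 1 (mod 47). 929 ≡ 9 (mod 46). So 19^{929} ≡ 19^{9} ≡ 20 (mod 47)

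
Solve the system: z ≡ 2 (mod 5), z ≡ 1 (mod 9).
M = 5 × 9 = 45. M₁ = 9, y₁ ≡ 4 (mod 5). M₂ = 5, y₂ ≡ 2 (mod 9). z = 2×9×4 + 1×5×2 ≡ 37 (mod 45)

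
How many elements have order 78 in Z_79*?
There are φ(79-1) = φ(78) = 24 primitive roots modulo 79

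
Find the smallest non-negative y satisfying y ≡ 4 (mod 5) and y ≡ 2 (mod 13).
M = 5 × 13 = 65. M₁ = 13, y₁ ≡ 2 (mod 5). M₂ = 5, y₂ ≡ 8 (mod 13). y = 4×13×2 + 2×5×8 ≡ 54 (mod 65)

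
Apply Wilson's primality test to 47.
(46)! mod 47 = 46. Since 46 ≡ -1 mod 47, 47 is prime.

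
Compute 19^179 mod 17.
Using Fermat: 19^{16} ≡ 1 mod 17. 179 ≡ 3 mod 16. So 19^{179} ≡ 19^{3} ≡ 8 mod 17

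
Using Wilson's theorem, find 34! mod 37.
(36)! = (34)! × (35) × (36) ≡ -1 (mod 37). So (34)! ≡ -1 × [(36)(35)]^(-1) ≡ 18 (mod 37)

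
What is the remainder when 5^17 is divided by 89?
By repeated squaring mod 89: 5^{1}≡5, 5^{2}≡25, 5^{4}≡2, 5^{8}≡4, 5^{16}≡16. Then 5^{17} = 5^{16+1} ≡ 16 × 5 ≡ 80 mod 89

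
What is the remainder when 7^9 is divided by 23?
By repeated squaring mod 23: 7^{1}≡7, 7^{2}≡3, 7^{4}≡9, 7^{8}≡12. Then 7^{9} = 7^{8+1} ≡ 12 × 7 ≡ 15 mod 23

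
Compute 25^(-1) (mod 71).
Since 71 is prime, by Fermat 25^(-1) ≡ 25^{69} ≡ 54 (mod 71). Verify: 25 × 54 = 1350 ≡ 1 (mod 71)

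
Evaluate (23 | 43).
(23/43) = 23^{21} mod 43 = 1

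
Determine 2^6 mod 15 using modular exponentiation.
By repeated squaring (mod 15): 2^{1}≡2, 2^{2}≡4, 2^{4}≡1. Then 2^{6} = 2^{4+2} ≡ 1 × 4 ≡ 4 (mod 15)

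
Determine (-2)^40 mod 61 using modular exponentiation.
By repeated squaring mod 61: (-2)^{1}≡59, (-2)^{2}≡4, (-2)^{4}≡16, (-2)^{8}≡12, (-2)^{16}≡22, (-2)^{32}≡57. Then (-2)^{40} = (-2)^{32+8} ≡ 57 × 12 ≡ 13 mod 61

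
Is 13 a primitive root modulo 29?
13^{14} ≡ 1 mod 29 and 14 < 28, so ord_29(13) = 14 ≠ 28 and 13 is not a primitive root.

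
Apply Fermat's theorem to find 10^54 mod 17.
By Fermat: 10^{16} ≡ 1 mod 17. 54 = 3×16 + 6. So 10^{54} ≡ 10^{6} ≡ 9 mod 17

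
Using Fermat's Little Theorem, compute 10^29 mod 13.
By Fermat: 10^{12} ≡ 1 mod 13. 29 = 2×12 + 5. So 10^{29} ≡ 10^{5} ≡ 4 mod 13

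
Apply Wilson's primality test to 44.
(43)! mod 44 = 0. Since 0 ≢ -1 mod 44, 44 is not prime.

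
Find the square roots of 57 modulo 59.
The square roots of 57 mod 59 are 36 and 23. Verify: 36² = 1296 ≡ 57 mod 59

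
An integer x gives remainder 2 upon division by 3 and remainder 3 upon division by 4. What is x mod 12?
M = 3 × 4 = 12. M₁ = 4, y₁ ≡ 1 mod 3. M₂ = 3, y₂ ≡ 3 mod 4. x = 2×4×1 + 3×3×3 ≡ 11 mod 12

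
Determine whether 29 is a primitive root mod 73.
ord_73(29) divides 72. For each prime q|72: 29^{36}≡72, 29^{24}≡64, none ≡ 1. So 29 has order 72 and is a primitive root mod 73.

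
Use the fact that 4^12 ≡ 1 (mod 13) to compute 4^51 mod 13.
By Fermat: 4^{12} ≡ 1 (mod 13). 51 = 4×12 + 3. So 4^{51} ≡ 4^{3} ≡ 12 (mod 13)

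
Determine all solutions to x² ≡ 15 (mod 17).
The square roots of 15 mod 17 are 7 and 10. Verify: 7² = 49 ≡ 15 (mod 17)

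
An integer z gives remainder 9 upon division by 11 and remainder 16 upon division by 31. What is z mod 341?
M = 11 × 31 = 341. M₁ = 31, y₁ ≡ 5 mod 11. M₂ = 11, y₂ ≡ 17 mod 31. z = 9×31×5 + 16×11×17 ≡ 295 mod 341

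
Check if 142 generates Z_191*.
142^{10} ≡ 1 mod 191 and 10 < 190, so ord_191(142) = 10 ≠ 190 and 142 is not a primitive root.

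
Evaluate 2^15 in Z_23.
By repeated squaring (mod 23): 2^{1}≡2, 2^{2}≡4, 2^{4}≡16, 2^{8}≡3. Then 2^{15} = 2^{8+4+2+1} ≡ 3 × 16 × 4 × 2 ≡ 16 (mod 23)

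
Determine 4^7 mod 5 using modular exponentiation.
Using Fermat: 4^{4} ≡ 1 (mod 5). 7 ≡ 3 (mod 4). So 4^{7} ≡ 4^{3} ≡ 4 (mod 5)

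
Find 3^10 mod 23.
By repeated squaring mod 23: 3^{1}≡3, 3^{2}≡9, 3^{4}≡12, 3^{8}≡6. Then 3^{10} = 3^{8+2} ≡ 6 × 9 ≡ 8 mod 23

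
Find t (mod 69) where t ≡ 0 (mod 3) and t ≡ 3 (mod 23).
M = 3 × 23 = 69. M₁ = 23, y₁ ≡ 2 (mod 3). M₂ = 3, y₂ ≡ 8 (mod 23). t = 0×23×2 + 3×3×8 ≡ 3 (mod 69)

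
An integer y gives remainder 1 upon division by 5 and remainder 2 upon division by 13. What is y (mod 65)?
M = 5 × 13 = 65. M₁ = 13, y₁ ≡ 2 (mod 5). M₂ = 5, y₂ ≡ 8 (mod 13). y = 1×13×2 + 2×5×8 ≡ 41 (mod 65)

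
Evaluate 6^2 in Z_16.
6^{2} = 36 ≡ 4 (mod 16)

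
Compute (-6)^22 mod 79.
By repeated squaring mod 79: (-6)^{1}≡73, (-6)^{2}≡36, (-6)^{4}≡32, (-6)^{8}≡76, (-6)^{16}≡9. Then (-6)^{22} = (-6)^{16+4+2} ≡ 9 × 32 × 36 ≡ 19 mod 79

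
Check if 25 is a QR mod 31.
By Euler's criterion: 25^{15} ≡ 1 mod 31. Since this equals 1, 25 is a QR.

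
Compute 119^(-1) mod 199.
Since 199 is prime, by Fermat 119^(-1) ≡ 119^{197} ≡ 97 mod 199. Verify: 119 × 97 = 11543 ≡ 1 mod 199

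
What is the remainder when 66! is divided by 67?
By Wilson's theorem, (66)! ≡ -1 ≡ 66 (mod 67)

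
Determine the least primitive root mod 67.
g = 2. For each prime q|66: 2^{33}≡66, 2^{22}≡37, 2^{6}≡64, none ≡ 1, so ord_67(2) = 66 and 2 is a primitive root.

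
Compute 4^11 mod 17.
By repeated squaring mod 17: 4^{1}≡4, 4^{2}≡16, 4^{4}≡1, 4^{8}≡1. Then 4^{11} = 4^{8+2+1} ≡ 1 × 16 × 4 ≡ 13 mod 17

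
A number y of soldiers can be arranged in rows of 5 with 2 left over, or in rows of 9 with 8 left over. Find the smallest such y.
M = 5 × 9 = 45. M₁ = 9, y₁ ≡ 4 (mod 5). M₂ = 5, y₂ ≡ 2 (mod 9). y = 2×9×4 + 8×5×2 ≡ 17 (mod 45)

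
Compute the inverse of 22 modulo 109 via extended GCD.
Extended GCD: 22(5) + 109(-1) = 1. So 22^(-1) ≡ 5 mod 109. Verify: 22 × 5 = 110 ≡ 1 mod 109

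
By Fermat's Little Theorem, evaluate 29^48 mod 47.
By Fermat: 29^{46} ≡ 1 (mod 47). So 29^{48} = 29^{46} · 29^{2} ≡ 29^{2} ≡ 42 (mod 47)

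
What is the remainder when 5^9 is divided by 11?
By repeated squaring (mod 11): 5^{1}≡5, 5^{2}≡3, 5^{4}≡9, 5^{8}≡4. Then 5^{9} = 5^{8+1} ≡ 4 × 5 ≡ 9 (mod 11)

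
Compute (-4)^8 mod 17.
By repeated squaring (mod 17): (-4)^{1}≡13, (-4)^{2}≡16, (-4)^{4}≡1, (-4)^{8}≡1. So (-4)^{8} ≡ 1 (mod 17)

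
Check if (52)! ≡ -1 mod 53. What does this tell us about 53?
(52)! mod 53 = 52. Since this equals -1 mod 53, Wilson confirms 53 is prime.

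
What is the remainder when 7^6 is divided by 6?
By repeated squaring (mod 6): 7^{1}≡1, 7^{2}≡1, 7^{4}≡1. Then 7^{6} = 7^{4+2} ≡ 1 × 1 ≡ 1 (mod 6)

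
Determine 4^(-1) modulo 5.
Since 5 is prime, by Fermat 4^(-1) ≡ 4^{3} ≡ 4 mod 5. Verify: 4 × 4 = 16 ≡ 1 mod 5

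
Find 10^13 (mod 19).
By repeated squaring (mod 19): 10^{1}≡10, 10^{2}≡5, 10^{4}≡6, 10^{8}≡17. Then 10^{13} = 10^{8+4+1} ≡ 17 × 6 × 10 ≡ 13 (mod 19)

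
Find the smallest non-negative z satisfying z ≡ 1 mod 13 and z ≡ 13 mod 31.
M = 13 × 31 = 403. M₁ = 31, y₁ ≡ 8 mod 13. M₂ = 13, y₂ ≡ 12 mod 31. z = 1×31×8 + 13×13×12 ≡ 261 mod 403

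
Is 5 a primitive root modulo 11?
5^{5} ≡ 1 (mod 11) and 5 < 10, so ord_11(5) = 5 ≠ 10 and 5 is not a primitive root.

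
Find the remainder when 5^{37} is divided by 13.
By Fermat: 5^{12} ≡ 1 (mod 13). 37 = 3×12 + 1. So 5^{37} ≡ 5^{1} ≡ 5 (mod 13)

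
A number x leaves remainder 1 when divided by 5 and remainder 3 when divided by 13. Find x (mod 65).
M = 5 × 13 = 65. M₁ = 13, y₁ ≡ 2 (mod 5). M₂ = 5, y₂ ≡ 8 (mod 13). x = 1×13×2 + 3×5×8 ≡ 16 (mod 65)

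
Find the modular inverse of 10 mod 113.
Since 113 is prime, by Fermat 10^(-1) ≡ 10^{111} ≡ 34 mod 113. Verify: 10 × 34 = 340 ≡ 1 mod 113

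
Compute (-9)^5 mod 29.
By repeated squaring (mod 29): (-9)^{1}≡20, (-9)^{2}≡23, (-9)^{4}≡7. Then (-9)^{5} = (-9)^{4+1} ≡ 7 × 20 ≡ 24 (mod 29)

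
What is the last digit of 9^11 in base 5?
Using Fermat: 9^{4} ≡ 1 (mod 5). 11 ≡ 3 (mod 4). So 9^{11} ≡ 9^{3} ≡ 4 (mod 5)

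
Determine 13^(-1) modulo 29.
Since 29 is prime, by Fermat 13^(-1) ≡ 13^{27} ≡ 9 mod 29. Verify: 13 × 9 = 117 ≡ 1 mod 29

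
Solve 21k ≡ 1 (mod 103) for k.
Since 103 is prime, by Fermat 21^(-1) ≡ 21^{101} ≡ 54 (mod 103). Verify: 21 × 54 = 1134 ≡ 1 (mod 103)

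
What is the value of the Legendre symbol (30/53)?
(30/53) = 30^{26} mod 53 = -1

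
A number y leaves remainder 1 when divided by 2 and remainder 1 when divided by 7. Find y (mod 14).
M = 2 × 7 = 14. M₁ = 7, y₁ ≡ 1 (mod 2). M₂ = 2, y₂ ≡ 4 (mod 7). y = 1×7×1 + 1×2×4 ≡ 1 (mod 14)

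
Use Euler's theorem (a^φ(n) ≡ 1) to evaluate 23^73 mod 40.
By Euler: 23^{16} ≡ 1 mod 40 since gcd(23, 40) = 1. 73 = 4×16 + 9. So 23^{73} ≡ 23^{9} ≡ 23 mod 40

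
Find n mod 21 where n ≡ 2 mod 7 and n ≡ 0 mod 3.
M = 7 × 3 = 21. M₁ = 3, y₁ ≡ 5 mod 7. M₂ = 7, y₂ ≡ 1 mod 3. n = 2×3×5 + 0×7×1 ≡ 9 mod 21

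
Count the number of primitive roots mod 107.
A prime p has φ(p-1) primitive roots; here φ(106) = 52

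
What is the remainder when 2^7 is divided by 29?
By repeated squaring (mod 29): 2^{1}≡2, 2^{2}≡4, 2^{4}≡16. Then 2^{7} = 2^{4+2+1} ≡ 16 × 4 × 2 ≡ 12 (mod 29)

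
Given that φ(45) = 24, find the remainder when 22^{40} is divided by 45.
By Euler: 22^{24} ≡ 1 mod 45 since gcd(22, 45) = 1. 40 = 1×24 + 16. So 22^{40} ≡ 22^{16} ≡ 31 mod 45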